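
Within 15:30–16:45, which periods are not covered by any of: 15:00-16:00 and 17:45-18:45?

After merging, the occupied span is 15:00-16:00, 17:45-18:45.
Complement within 15:30-16:45: 16:00-16:45.

16:00-16:45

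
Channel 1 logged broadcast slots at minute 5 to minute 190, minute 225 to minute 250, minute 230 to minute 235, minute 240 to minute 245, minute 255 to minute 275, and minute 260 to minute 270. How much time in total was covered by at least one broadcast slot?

Merged: minute 5 to minute 190, minute 225 to minute 250, minute 255 to minute 275.
Lengths: 185 minutes + 25 minutes + 20 minutes = 230 minutes.

230 minutes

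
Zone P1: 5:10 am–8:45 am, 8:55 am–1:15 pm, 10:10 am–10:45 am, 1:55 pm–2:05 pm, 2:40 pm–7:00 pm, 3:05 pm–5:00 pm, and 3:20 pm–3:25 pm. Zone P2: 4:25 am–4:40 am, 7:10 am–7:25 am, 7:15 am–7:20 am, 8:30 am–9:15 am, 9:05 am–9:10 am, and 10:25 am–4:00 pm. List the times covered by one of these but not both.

4:25 am–4:40 am, 5:10 am–7:10 am, 7:25 am–8:30 am, 8:45 am–8:55 am, 9:15 am–10:25 am, 1:15 pm–1:55 pm, 2:05 pm–2:40 pm, 4:00 pm–7:00 pm

A, merged: 5:10 am–8:45 am, 8:55 am–1:15 pm, 1:55 pm–2:05 pm, 2:40 pm–7:00 pm.
B, merged: 4:25 am–4:40 am, 7:10 am–7:25 am, 8:30 am–9:15 am, 10:25 am–4:00 pm.
A \ B = 5:10 am–7:10 am, 7:25 am–8:30 am, 9:15 am–10:25 am, 4:00 pm–7:00 pm.
B \ A = 4:25 am–4:40 am, 8:45 am–8:55 am, 1:15 pm–1:55 pm, 2:05 pm–2:40 pm.
Union of the two gives the symmetric difference.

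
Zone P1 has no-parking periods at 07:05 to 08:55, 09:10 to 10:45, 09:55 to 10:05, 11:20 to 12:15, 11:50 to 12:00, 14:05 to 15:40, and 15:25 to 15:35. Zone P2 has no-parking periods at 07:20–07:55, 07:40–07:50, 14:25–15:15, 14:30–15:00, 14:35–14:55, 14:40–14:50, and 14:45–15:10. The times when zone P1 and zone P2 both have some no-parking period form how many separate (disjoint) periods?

2

First set merges to 07:05-08:55, 09:10-10:45, 11:20-12:15, 14:05-15:40.
Second set merges to 07:20-07:55, 14:25-15:15.
A ∩ B = 07:20-07:55, 14:25-15:15.
That is 2 disjoint pieces.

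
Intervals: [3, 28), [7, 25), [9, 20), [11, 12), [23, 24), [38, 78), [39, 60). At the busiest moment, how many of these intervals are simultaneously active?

4

At 11, 4 of the intervals are simultaneously active.
No point has more.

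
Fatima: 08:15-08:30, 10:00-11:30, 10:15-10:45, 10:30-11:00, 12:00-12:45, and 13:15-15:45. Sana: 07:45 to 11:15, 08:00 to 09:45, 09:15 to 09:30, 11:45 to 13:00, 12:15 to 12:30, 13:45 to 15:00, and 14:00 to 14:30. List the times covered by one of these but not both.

Merge the first list: 08:15–08:30, 10:00–11:30, 12:00–12:45, 13:15–15:45.
Merge the second list: 07:45–11:15, 11:45–13:00, 13:45–15:00.
Only in the first: 11:15–11:30, 13:15–13:45, 15:00–15:45.
Only in the second: 07:45–08:15, 08:30–10:00, 11:45–12:00, 12:45–13:00.
Together these are the periods covered by exactly one.

07:45–08:15, 08:30–10:00, 11:15–11:30, 11:45–12:00, 12:45–13:00, 13:15–13:45, 15:00–15:45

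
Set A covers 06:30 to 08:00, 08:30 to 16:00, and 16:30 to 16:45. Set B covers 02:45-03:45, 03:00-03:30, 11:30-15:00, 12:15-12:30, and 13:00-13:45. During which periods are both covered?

11:30-15:00

B, merged: 02:45-03:45, 11:30-15:00.
06:30-08:00: no overlap with the second set.
08:30-16:00 meets the second set on 11:30-15:00.
16:30-16:45: no overlap with the second set.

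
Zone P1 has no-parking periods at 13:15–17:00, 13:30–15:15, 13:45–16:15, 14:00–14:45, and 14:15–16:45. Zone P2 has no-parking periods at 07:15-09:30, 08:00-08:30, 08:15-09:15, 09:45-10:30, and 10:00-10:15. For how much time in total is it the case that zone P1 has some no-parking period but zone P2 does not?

3 h 45 min

Merge the first list: 13:15–17:00.
Merge the second list: 07:15–09:30, 09:45–10:30.
A \ B = 13:15–17:00.
Total: 3 h 45 min.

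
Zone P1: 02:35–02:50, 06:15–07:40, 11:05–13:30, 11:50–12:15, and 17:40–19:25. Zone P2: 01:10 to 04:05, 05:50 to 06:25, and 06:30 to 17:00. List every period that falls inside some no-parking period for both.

Merge the first list: 02:35-02:50, 06:15-07:40, 11:05-13:30, 17:40-19:25.
02:35-02:50 meets the second set on 02:35-02:50.
06:15-07:40 meets the second set on 06:15-06:25, 06:30-07:40.
11:05-13:30 meets the second set on 11:05-13:30.
17:40-19:25: no overlap with the second set.

02:35-02:50, 06:15-06:25, 06:30-07:40, 11:05-13:30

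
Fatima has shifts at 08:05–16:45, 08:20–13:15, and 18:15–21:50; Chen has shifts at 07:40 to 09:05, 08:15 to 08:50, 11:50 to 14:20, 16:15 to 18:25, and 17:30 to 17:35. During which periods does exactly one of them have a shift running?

07:40–08:05, 09:05–11:50, 14:20–16:15, 16:45–18:15, 18:25–21:50

First set merges to 08:05–16:45, 18:15–21:50.
Second set merges to 07:40–09:05, 11:50–14:20, 16:15–18:25.
Only in the first: 09:05–11:50, 14:20–16:15, 18:25–21:50.
Only in the second: 07:40–08:05, 16:45–18:15.
Together these are the periods covered by exactly one.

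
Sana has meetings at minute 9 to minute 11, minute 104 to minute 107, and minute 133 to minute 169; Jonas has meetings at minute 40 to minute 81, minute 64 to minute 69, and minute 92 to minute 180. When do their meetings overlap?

Second set merges to minute 40 to minute 81, minute 92 to minute 180.
minute 9 to minute 11 meets no B interval.
minute 104 to minute 107 ∩ B → minute 104 to minute 107.
minute 133 to minute 169 ∩ B → minute 133 to minute 169.

minute 104 to minute 107, minute 133 to minute 169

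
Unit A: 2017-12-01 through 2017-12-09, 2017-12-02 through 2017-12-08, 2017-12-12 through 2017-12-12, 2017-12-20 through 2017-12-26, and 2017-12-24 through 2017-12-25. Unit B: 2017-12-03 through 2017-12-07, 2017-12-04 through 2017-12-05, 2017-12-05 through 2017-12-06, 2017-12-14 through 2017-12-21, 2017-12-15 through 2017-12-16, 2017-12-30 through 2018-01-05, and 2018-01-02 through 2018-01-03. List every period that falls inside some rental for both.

A, merged: 2017-12-01 through 2017-12-09, 2017-12-12 through 2017-12-12, 2017-12-20 through 2017-12-26.
B, merged: 2017-12-03 through 2017-12-07, 2017-12-14 through 2017-12-21, 2017-12-30 through 2018-01-05.
2017-12-01 through 2017-12-09 meets the second set on 2017-12-03 through 2017-12-07.
2017-12-12 through 2017-12-12: no overlap with the second set.
2017-12-20 through 2017-12-26 meets the second set on 2017-12-20 through 2017-12-21.

2017-12-03 through 2017-12-07, 2017-12-20 through 2017-12-21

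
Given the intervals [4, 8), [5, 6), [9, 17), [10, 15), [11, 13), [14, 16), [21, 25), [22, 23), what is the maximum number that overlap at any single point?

3

Sweep endpoints in order; track running count of active intervals.
Peak of 3 reached at 11.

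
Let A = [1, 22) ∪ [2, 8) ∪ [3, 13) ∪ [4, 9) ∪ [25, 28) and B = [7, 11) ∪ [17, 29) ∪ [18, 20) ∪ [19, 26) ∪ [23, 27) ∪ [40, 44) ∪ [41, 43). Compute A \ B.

First set merges to [1, 22), [25, 28).
Second set merges to [7, 11), [17, 29), [40, 44).
[1, 22) with B removed leaves [1, 7), [11, 17).
[25, 28) lies entirely inside B → drops out.

[1, 7) ∪ [11, 17)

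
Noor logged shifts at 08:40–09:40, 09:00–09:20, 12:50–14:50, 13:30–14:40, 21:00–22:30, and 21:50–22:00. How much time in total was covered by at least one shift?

4 h 30 min

Merged: 08:40–09:40, 12:50–14:50, 21:00–22:30.
Lengths: 1 h + 2 h + 1 h 30 min = 4 h 30 min.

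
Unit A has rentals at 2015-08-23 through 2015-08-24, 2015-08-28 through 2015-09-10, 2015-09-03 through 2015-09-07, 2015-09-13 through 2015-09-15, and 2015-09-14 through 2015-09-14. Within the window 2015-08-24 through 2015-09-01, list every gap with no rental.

2015-08-25 through 2015-08-27

After merging, the occupied span is 2015-08-23 through 2015-08-24, 2015-08-28 through 2015-09-10, 2015-09-13 through 2015-09-15.
Gaps within 2015-08-24 through 2015-09-01: 2015-08-25 through 2015-08-27.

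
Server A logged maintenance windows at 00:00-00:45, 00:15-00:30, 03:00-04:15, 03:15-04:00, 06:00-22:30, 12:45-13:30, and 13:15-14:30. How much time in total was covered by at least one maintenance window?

Merged: 00:00-00:45, 03:00-04:15, 06:00-22:30.
Lengths: 45 min + 1 h 15 min + 16 h 30 min = 18 h 30 min.

18 h 30 min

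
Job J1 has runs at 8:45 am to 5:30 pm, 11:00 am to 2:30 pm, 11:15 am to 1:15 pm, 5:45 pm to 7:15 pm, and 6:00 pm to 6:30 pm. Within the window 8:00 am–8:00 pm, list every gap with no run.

8:00 am-8:45 am, 5:30 pm-5:45 pm, 7:15 pm-8:00 pm

The merged coverage is 8:45 am-5:30 pm, 5:45 pm-7:15 pm.
Gaps within 8:00 am-8:00 pm: 8:00 am-8:45 am, 5:30 pm-5:45 pm, 7:15 pm-8:00 pm.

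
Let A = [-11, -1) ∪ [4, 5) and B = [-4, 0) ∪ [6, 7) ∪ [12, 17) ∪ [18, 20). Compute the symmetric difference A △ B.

[-11, -4) ∪ [-1, 0) ∪ [4, 5) ∪ [6, 7) ∪ [12, 17) ∪ [18, 20)

A \ B = [-11, -4), [4, 5).
B \ A = [-1, 0), [6, 7), [12, 17), [18, 20).
Union of the two gives the symmetric difference.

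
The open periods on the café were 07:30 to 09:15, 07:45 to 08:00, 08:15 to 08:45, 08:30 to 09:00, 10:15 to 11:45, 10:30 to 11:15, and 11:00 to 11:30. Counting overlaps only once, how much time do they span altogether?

3 h 15 min

Merged: 07:30–09:15, 10:15–11:45.
Lengths: 1 h 45 min + 1 h 30 min = 3 h 15 min.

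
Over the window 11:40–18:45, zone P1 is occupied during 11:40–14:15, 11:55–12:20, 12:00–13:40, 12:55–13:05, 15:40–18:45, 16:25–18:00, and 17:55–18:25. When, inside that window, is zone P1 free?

The merged coverage is 11:40-14:15, 15:40-18:45.
Complement within 11:40-18:45: 14:15-15:40.

14:15-15:40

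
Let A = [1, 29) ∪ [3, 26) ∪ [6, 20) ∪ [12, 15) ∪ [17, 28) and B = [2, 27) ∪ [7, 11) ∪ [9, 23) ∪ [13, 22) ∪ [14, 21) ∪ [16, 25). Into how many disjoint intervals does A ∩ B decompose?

First set merges to [1, 29).
Second set merges to [2, 27).
A ∩ B = [2, 27).
That is 1 disjoint piece.

1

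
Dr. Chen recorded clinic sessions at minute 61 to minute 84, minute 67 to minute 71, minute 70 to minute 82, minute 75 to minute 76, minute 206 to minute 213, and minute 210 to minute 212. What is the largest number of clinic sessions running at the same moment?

3

Walk the sorted start/end points keeping a running depth.
The depth first hits 3 at minute 70.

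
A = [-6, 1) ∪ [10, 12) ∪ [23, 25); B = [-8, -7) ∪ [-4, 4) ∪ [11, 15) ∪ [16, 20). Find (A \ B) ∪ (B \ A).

A \ B = [-6, -4), [10, 11), [23, 25).
B \ A = [-8, -7), [1, 4), [12, 15), [16, 20).
Union of the two gives the symmetric difference.

[-8, -7) ∪ [-6, -4) ∪ [1, 4) ∪ [10, 11) ∪ [12, 15) ∪ [16, 20) ∪ [23, 25)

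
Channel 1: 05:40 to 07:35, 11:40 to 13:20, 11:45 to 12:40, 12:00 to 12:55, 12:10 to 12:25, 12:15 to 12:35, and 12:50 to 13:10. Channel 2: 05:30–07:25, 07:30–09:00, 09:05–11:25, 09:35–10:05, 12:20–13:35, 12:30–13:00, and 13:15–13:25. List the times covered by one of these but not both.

Merge the first list: 05:40–07:35, 11:40–13:20.
Merge the second list: 05:30–07:25, 07:30–09:00, 09:05–11:25, 12:20–13:35.
A \ B = 07:25–07:30, 11:40–12:20.
B \ A = 05:30–05:40, 07:35–09:00, 09:05–11:25, 13:20–13:35.
Union of the two gives the symmetric difference.

05:30–05:40, 07:25–07:30, 07:35–09:00, 09:05–11:25, 11:40–12:20, 13:20–13:35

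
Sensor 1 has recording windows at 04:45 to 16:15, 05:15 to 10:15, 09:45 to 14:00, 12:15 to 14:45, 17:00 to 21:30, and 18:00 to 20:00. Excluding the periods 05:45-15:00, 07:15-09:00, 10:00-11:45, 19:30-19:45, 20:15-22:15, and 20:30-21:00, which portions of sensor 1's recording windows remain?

First set merges to 04:45-16:15, 17:00-21:30.
Second set merges to 05:45-15:00, 19:30-19:45, 20:15-22:15.
04:45-16:15 minus B → 04:45-05:45, 15:00-16:15.
17:00-21:30 minus B → 17:00-19:30, 19:45-20:15.

04:45-05:45, 15:00-16:15, 17:00-19:30, 19:45-20:15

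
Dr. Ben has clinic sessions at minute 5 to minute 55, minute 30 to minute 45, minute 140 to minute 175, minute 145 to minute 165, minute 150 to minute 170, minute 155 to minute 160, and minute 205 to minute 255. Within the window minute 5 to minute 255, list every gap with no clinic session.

minute 55 to minute 140, minute 175 to minute 205

Covered (merged): minute 5 to minute 55, minute 140 to minute 175, minute 205 to minute 255.
Complement within minute 5 to minute 255: minute 55 to minute 140, minute 175 to minute 205.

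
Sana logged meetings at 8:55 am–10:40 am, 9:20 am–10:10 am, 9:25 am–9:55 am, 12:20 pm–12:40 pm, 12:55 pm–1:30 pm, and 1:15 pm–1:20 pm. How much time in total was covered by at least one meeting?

2 h 40 min

Merged: 8:55 am–10:40 am, 12:20 pm–12:40 pm, 12:55 pm–1:30 pm.
Lengths: 1 h 45 min + 20 min + 35 min = 2 h 40 min.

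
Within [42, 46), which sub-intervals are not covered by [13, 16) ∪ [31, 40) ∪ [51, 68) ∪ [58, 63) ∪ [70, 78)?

The merged coverage is [13, 16), [31, 40), [51, 68), [70, 78).
Uncovered inside [42, 46): [42, 46).

[42, 46)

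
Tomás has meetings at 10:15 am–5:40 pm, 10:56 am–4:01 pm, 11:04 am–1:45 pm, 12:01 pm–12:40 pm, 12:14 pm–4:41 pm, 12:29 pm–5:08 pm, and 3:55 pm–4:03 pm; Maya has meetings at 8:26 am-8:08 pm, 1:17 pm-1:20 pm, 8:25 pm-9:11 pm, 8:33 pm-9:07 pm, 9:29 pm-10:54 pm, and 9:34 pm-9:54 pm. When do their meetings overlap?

10:15 am–5:40 pm

A, merged: 10:15 am–5:40 pm.
B, merged: 8:26 am–8:08 pm, 8:25 pm–9:11 pm, 9:29 pm–10:54 pm.
10:15 am–5:40 pm overlaps B on 10:15 am–5:40 pm.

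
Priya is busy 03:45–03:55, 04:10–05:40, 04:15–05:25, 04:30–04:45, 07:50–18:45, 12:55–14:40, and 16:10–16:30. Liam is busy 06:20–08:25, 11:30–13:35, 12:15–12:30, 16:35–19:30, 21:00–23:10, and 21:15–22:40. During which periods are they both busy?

First set merges to 03:45–03:55, 04:10–05:40, 07:50–18:45.
Second set merges to 06:20–08:25, 11:30–13:35, 16:35–19:30, 21:00–23:10.
03:45–03:55 meets no B interval.
04:10–05:40 meets no B interval.
07:50–18:45 ∩ B → 07:50–08:25, 11:30–13:35, 16:35–18:45.

07:50–08:25, 11:30–13:35, 16:35–18:45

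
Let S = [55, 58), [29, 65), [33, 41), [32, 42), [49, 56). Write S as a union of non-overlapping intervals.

[29, 65)

Sort by start: [29, 65), [32, 42), [33, 41), [49, 56), [55, 58).
[32, 42) overlaps/touches [29, 65) → extend to [29, 65).
[33, 41) overlaps/touches [29, 65) → extend to [29, 65).
[49, 56) overlaps/touches [29, 65) → extend to [29, 65).
[55, 58) overlaps/touches [29, 65) → extend to [29, 65).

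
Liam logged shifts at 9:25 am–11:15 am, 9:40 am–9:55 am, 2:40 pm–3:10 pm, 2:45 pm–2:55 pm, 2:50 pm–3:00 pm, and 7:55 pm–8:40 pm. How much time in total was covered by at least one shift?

Merged: 9:25 am-11:15 am, 2:40 pm-3:10 pm, 7:55 pm-8:40 pm.
Lengths: 1 h 50 min + 30 min + 45 min = 3 h 5 min.

3 h 5 min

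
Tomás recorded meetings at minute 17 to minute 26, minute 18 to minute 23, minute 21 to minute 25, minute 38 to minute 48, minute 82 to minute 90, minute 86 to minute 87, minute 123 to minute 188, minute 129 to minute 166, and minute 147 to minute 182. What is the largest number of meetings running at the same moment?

Walk the sorted start/end points keeping a running depth.
The depth first hits 3 at minute 21.

3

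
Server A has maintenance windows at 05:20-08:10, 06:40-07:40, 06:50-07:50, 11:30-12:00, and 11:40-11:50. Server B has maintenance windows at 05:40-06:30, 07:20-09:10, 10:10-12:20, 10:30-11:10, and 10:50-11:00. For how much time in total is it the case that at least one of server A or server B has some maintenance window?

First set merges to 05:20-08:10, 11:30-12:00.
Second set merges to 05:40-06:30, 07:20-09:10, 10:10-12:20.
A ∪ B = 05:20-09:10, 10:10-12:20.
Total: 3 h 50 min + 2 h 10 min = 6 h.

6 h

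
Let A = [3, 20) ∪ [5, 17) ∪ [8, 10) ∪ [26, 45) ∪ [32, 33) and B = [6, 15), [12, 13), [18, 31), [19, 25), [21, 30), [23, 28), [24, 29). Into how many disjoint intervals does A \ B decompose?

A, merged: [3, 20), [26, 45).
B, merged: [6, 15), [18, 31).
A \ B = [3, 6), [15, 18), [31, 45).
That is 3 disjoint pieces.

3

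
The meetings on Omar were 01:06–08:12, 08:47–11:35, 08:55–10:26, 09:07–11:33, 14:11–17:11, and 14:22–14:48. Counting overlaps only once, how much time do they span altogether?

Merged: 01:06–08:12, 08:47–11:35, 14:11–17:11.
Lengths: 7 h 6 min + 2 h 48 min + 3 h = 12 h 54 min.

12 h 54 min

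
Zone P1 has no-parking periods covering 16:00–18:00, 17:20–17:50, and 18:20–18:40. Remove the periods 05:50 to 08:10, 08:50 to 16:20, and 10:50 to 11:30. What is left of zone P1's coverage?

16:20–18:00, 18:20–18:40

A, merged: 16:00–18:00, 18:20–18:40.
B, merged: 05:50–08:10, 08:50–16:20.
16:00–18:00 minus B → 16:20–18:00.
18:20–18:40: no B overlap → unchanged.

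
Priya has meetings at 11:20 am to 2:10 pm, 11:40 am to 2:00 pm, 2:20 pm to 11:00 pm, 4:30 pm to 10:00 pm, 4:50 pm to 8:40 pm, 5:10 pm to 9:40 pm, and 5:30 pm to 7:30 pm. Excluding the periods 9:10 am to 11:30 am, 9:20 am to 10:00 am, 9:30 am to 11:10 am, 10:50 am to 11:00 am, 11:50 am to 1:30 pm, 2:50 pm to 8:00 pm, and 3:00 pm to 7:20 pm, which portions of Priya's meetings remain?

11:30 am-11:50 am, 1:30 pm-2:10 pm, 2:20 pm-2:50 pm, 8:00 pm-11:00 pm

Merge the first list: 11:20 am-2:10 pm, 2:20 pm-11:00 pm.
Merge the second list: 9:10 am-11:30 am, 11:50 am-1:30 pm, 2:50 pm-8:00 pm.
11:20 am-2:10 pm minus B → 11:30 am-11:50 am, 1:30 pm-2:10 pm.
2:20 pm-11:00 pm minus B → 2:20 pm-2:50 pm, 8:00 pm-11:00 pm.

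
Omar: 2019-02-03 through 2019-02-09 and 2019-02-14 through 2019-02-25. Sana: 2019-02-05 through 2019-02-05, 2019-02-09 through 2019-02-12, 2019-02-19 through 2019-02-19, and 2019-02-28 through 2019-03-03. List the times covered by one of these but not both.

A \ B = 2019-02-03 through 2019-02-04, 2019-02-06 through 2019-02-08, 2019-02-14 through 2019-02-18, 2019-02-20 through 2019-02-25.
B \ A = 2019-02-10 through 2019-02-12, 2019-02-28 through 2019-03-03.
Union of the two gives the symmetric difference.

2019-02-03 through 2019-02-04, 2019-02-06 through 2019-02-08, 2019-02-10 through 2019-02-12, 2019-02-14 through 2019-02-18, 2019-02-20 through 2019-02-25, 2019-02-28 through 2019-03-03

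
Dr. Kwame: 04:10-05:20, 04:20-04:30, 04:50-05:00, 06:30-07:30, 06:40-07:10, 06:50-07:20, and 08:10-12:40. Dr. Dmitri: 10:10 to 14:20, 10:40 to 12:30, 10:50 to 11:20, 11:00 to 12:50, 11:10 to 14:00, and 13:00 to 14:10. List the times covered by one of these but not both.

04:10-05:20, 06:30-07:30, 08:10-10:10, 12:40-14:20

A, merged: 04:10-05:20, 06:30-07:30, 08:10-12:40.
B, merged: 10:10-14:20.
Only in the first: 04:10-05:20, 06:30-07:30, 08:10-10:10.
Only in the second: 12:40-14:20.
Together these are the periods covered by exactly one.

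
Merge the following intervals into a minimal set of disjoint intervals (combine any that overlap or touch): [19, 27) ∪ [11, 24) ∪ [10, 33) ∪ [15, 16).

Sort by start: [10, 33), [11, 24), [15, 16), [19, 27).
[11, 24) overlaps/touches [10, 33) → extend to [10, 33).
[15, 16) overlaps/touches [10, 33) → extend to [10, 33).
[19, 27) overlaps/touches [10, 33) → extend to [10, 33).

[10, 33)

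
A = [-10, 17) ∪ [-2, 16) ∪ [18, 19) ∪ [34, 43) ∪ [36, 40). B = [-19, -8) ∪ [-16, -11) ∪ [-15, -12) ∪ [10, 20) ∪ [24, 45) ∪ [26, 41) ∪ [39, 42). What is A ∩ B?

[-10, -8) ∪ [10, 17) ∪ [18, 19) ∪ [34, 43)

A, merged: [-10, 17), [18, 19), [34, 43).
B, merged: [-19, -8), [10, 20), [24, 45).
[-10, 17) ∩ B → [-10, -8), [10, 17).
[18, 19) ∩ B → [18, 19).
[34, 43) ∩ B → [34, 43).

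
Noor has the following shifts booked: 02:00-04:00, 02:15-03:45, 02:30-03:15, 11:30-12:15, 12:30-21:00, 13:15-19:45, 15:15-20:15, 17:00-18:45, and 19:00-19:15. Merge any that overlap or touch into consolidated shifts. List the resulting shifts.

02:00-04:00, 11:30-12:15, 12:30-21:00

02:15-03:45 overlaps/touches 02:00-04:00 → extend to 02:00-04:00.
02:30-03:15 overlaps/touches 02:00-04:00 → extend to 02:00-04:00.
11:30-12:15 is disjoint → start new block.
12:30-21:00 is disjoint → start new block.
13:15-19:45 overlaps/touches 12:30-21:00 → extend to 12:30-21:00.
15:15-20:15 overlaps/touches 12:30-21:00 → extend to 12:30-21:00.
17:00-18:45 overlaps/touches 12:30-21:00 → extend to 12:30-21:00.
19:00-19:15 overlaps/touches 12:30-21:00 → extend to 12:30-21:00.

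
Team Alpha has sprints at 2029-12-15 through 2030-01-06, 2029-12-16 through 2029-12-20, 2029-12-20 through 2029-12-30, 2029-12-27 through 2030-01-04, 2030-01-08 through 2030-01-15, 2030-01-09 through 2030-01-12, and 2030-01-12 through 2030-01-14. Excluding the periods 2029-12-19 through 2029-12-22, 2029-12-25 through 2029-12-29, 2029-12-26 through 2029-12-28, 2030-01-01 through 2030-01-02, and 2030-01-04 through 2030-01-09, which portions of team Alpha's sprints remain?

2029-12-15 through 2029-12-18, 2029-12-23 through 2029-12-24, 2029-12-30 through 2029-12-31, 2030-01-03 through 2030-01-03, 2030-01-10 through 2030-01-15

First set merges to 2029-12-15 through 2030-01-06, 2030-01-08 through 2030-01-15.
Second set merges to 2029-12-19 through 2029-12-22, 2029-12-25 through 2029-12-29, 2030-01-01 through 2030-01-02, 2030-01-04 through 2030-01-09.
2029-12-15 through 2030-01-06 \ B = 2029-12-15 through 2029-12-18, 2029-12-23 through 2029-12-24, 2029-12-30 through 2029-12-31, 2030-01-03 through 2030-01-03.
2030-01-08 through 2030-01-15 \ B = 2030-01-10 through 2030-01-15.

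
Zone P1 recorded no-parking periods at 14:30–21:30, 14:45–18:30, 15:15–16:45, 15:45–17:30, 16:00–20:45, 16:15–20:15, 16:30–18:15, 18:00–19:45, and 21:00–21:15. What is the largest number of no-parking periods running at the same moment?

Sweep endpoints in order; track running count of active intervals.
Peak of 7 reached at 16:30.

7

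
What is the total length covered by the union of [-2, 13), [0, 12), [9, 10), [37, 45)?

Merged: [-2, 13), [37, 45).
Lengths: 15 + 8 = 23.

23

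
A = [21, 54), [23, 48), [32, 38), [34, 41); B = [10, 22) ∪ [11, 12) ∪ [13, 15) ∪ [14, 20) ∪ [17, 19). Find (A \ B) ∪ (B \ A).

[10, 21) ∪ [22, 54)

Merge the first list: [21, 54).
Merge the second list: [10, 22).
A but not B: [22, 54).
B but not A: [10, 21).
Combining gives A △ B.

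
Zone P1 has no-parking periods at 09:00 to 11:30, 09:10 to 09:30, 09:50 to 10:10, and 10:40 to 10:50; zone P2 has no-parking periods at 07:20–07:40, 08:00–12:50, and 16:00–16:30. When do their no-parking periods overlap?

09:00–11:30

Merge the first list: 09:00–11:30.
09:00–11:30 ∩ B → 09:00–11:30.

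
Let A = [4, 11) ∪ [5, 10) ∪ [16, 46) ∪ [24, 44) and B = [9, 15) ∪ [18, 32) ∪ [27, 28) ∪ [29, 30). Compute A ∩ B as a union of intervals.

[9, 11) ∪ [18, 32)

First set merges to [4, 11), [16, 46).
Second set merges to [9, 15), [18, 32).
[4, 11) meets the second set on [9, 11).
[16, 46) meets the second set on [18, 32).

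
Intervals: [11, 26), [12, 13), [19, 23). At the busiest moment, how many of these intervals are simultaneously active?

Walk the sorted start/end points keeping a running depth.
The depth first hits 2 at 12.

2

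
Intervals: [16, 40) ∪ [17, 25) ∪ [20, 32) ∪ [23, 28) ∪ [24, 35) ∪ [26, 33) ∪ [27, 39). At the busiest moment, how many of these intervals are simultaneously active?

6

Walk the sorted start/end points keeping a running depth.
The depth first hits 6 at 27.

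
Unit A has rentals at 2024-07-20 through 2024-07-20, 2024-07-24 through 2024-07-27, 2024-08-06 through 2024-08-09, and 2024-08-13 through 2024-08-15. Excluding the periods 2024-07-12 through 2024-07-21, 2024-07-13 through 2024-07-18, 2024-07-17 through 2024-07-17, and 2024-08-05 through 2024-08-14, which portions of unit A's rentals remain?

2024-07-24 through 2024-07-27, 2024-08-15 through 2024-08-15

Second set merges to 2024-07-12 through 2024-07-21, 2024-08-05 through 2024-08-14.
2024-07-20 through 2024-07-20: fully covered by B → removed.
2024-07-24 through 2024-07-27: no B overlap → unchanged.
2024-08-06 through 2024-08-09: fully covered by B → removed.
2024-08-13 through 2024-08-15 minus B → 2024-08-15 through 2024-08-15.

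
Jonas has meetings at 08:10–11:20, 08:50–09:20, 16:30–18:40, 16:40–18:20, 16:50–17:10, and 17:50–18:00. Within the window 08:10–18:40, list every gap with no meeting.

Covered (merged): 08:10–11:20, 16:30–18:40.
Complement within 08:10–18:40: 11:20–16:30.

11:20–16:30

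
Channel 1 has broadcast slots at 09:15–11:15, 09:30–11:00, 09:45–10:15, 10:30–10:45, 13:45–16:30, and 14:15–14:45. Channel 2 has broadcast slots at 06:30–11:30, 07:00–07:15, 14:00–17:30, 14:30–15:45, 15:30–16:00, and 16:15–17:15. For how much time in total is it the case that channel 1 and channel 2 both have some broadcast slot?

Merge the first list: 09:15-11:15, 13:45-16:30.
Merge the second list: 06:30-11:30, 14:00-17:30.
A ∩ B = 09:15-11:15, 14:00-16:30.
Total: 2 h + 2 h 30 min = 4 h 30 min.

4 h 30 min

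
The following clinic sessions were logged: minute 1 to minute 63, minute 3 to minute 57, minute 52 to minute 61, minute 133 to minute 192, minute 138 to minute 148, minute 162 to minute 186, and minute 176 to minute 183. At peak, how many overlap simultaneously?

3

Sweep endpoints in order; track running count of active intervals.
Peak of 3 reached at minute 52.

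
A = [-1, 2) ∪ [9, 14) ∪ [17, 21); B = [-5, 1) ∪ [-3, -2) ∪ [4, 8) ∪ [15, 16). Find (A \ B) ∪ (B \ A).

[-5, -1) ∪ [1, 2) ∪ [4, 8) ∪ [9, 14) ∪ [15, 16) ∪ [17, 21)

Merge the second list: [-5, 1), [4, 8), [15, 16).
A but not B: [1, 2), [9, 14), [17, 21).
B but not A: [-5, -1), [4, 8), [15, 16).
Combining gives A △ B.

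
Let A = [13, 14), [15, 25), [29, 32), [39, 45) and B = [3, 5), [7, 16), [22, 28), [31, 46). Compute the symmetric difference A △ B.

[3, 5) ∪ [7, 13) ∪ [14, 15) ∪ [16, 22) ∪ [25, 28) ∪ [29, 31) ∪ [32, 39) ∪ [45, 46)

A \ B = [16, 22), [29, 31).
B \ A = [3, 5), [7, 13), [14, 15), [25, 28), [32, 39), [45, 46).
Union of the two gives the symmetric difference.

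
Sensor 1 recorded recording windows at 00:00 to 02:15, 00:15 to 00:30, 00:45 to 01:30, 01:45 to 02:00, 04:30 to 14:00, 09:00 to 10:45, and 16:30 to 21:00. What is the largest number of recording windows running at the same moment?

Walk the sorted start/end points keeping a running depth.
The depth first hits 2 at 00:15.

2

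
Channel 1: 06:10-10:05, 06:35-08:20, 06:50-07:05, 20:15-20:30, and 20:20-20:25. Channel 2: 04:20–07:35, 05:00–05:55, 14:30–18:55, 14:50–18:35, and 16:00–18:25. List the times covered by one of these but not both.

04:20-06:10, 07:35-10:05, 14:30-18:55, 20:15-20:30

First set merges to 06:10-10:05, 20:15-20:30.
Second set merges to 04:20-07:35, 14:30-18:55.
Only in the first: 07:35-10:05, 20:15-20:30.
Only in the second: 04:20-06:10, 14:30-18:55.
Together these are the periods covered by exactly one.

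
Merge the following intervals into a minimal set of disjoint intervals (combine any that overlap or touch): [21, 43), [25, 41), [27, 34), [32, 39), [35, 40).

[21, 43)

[25, 41) overlaps/touches [21, 43) → extend to [21, 43).
[27, 34) overlaps/touches [21, 43) → extend to [21, 43).
[32, 39) overlaps/touches [21, 43) → extend to [21, 43).
[35, 40) overlaps/touches [21, 43) → extend to [21, 43).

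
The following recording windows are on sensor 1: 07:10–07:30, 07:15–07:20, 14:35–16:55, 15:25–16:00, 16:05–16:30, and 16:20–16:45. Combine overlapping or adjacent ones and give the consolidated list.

07:15–07:20 overlaps/touches 07:10–07:30 → extend to 07:10–07:30.
14:35–16:55 is disjoint → start new block.
15:25–16:00 overlaps/touches 14:35–16:55 → extend to 14:35–16:55.
16:05–16:30 overlaps/touches 14:35–16:55 → extend to 14:35–16:55.
16:20–16:45 overlaps/touches 14:35–16:55 → extend to 14:35–16:55.

07:10–07:30, 14:35–16:55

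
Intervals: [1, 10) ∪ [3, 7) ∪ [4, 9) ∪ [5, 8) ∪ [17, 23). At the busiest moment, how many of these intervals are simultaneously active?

4

At 5, 4 of the intervals are simultaneously active.
No point has more.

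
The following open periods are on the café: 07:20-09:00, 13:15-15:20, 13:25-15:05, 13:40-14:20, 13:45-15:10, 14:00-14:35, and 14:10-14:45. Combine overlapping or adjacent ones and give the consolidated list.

07:20–09:00, 13:15–15:20

13:15–15:20 is disjoint → start new block.
13:25–15:05 overlaps/touches 13:15–15:20 → extend to 13:15–15:20.
13:40–14:20 overlaps/touches 13:15–15:20 → extend to 13:15–15:20.
13:45–15:10 overlaps/touches 13:15–15:20 → extend to 13:15–15:20.
14:00–14:35 overlaps/touches 13:15–15:20 → extend to 13:15–15:20.
14:10–14:45 overlaps/touches 13:15–15:20 → extend to 13:15–15:20.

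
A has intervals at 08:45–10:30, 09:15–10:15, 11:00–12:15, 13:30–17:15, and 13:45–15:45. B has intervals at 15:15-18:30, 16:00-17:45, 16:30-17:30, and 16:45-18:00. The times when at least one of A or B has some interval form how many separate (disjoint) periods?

3

First set merges to 08:45–10:30, 11:00–12:15, 13:30–17:15.
Second set merges to 15:15–18:30.
A ∪ B = 08:45–10:30, 11:00–12:15, 13:30–18:30.
That is 3 disjoint pieces.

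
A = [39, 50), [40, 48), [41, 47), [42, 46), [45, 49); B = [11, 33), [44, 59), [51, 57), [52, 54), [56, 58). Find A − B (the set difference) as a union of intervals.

[39, 44)

Merge the first list: [39, 50).
Merge the second list: [11, 33), [44, 59).
[39, 50) \ B = [39, 44).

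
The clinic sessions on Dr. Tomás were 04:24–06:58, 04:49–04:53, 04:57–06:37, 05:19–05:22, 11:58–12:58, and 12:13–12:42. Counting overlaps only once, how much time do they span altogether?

Merged: 04:24–06:58, 11:58–12:58.
Lengths: 2 h 34 min + 1 h = 3 h 34 min.

3 h 34 min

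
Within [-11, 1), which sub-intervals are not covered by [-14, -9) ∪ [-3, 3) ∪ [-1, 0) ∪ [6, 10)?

[-9, -3)

The merged coverage is [-14, -9), [-3, 3), [6, 10).
Uncovered inside [-11, 1): [-9, -3).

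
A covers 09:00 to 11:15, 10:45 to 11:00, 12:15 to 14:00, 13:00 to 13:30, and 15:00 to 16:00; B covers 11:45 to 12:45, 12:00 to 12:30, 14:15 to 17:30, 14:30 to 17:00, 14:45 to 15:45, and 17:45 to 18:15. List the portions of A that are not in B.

09:00–11:15, 12:45–14:00

A, merged: 09:00–11:15, 12:15–14:00, 15:00–16:00.
B, merged: 11:45–12:45, 14:15–17:30, 17:45–18:15.
09:00–11:15: no B overlap → unchanged.
12:15–14:00 minus B → 12:45–14:00.
15:00–16:00: fully covered by B → removed.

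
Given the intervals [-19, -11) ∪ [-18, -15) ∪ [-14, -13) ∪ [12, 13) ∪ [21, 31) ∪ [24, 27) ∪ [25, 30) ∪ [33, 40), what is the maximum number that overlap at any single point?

3

At 25, 3 of the intervals are simultaneously active.
No point has more.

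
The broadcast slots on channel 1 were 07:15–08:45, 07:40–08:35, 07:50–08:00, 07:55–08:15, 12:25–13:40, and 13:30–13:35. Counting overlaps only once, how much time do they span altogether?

Merged: 07:15–08:45, 12:25–13:40.
Lengths: 1 h 30 min + 1 h 15 min = 2 h 45 min.

2 h 45 min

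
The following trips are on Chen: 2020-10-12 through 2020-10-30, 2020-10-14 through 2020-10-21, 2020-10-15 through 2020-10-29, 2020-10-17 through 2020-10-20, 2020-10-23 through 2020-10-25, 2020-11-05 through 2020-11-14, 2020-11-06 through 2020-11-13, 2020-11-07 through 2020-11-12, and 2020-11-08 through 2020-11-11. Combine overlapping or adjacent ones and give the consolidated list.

2020-10-12 through 2020-10-30, 2020-11-05 through 2020-11-14

2020-10-14 through 2020-10-21 overlaps/touches 2020-10-12 through 2020-10-30 → extend to 2020-10-12 through 2020-10-30.
2020-10-15 through 2020-10-29 overlaps/touches 2020-10-12 through 2020-10-30 → extend to 2020-10-12 through 2020-10-30.
2020-10-17 through 2020-10-20 overlaps/touches 2020-10-12 through 2020-10-30 → extend to 2020-10-12 through 2020-10-30.
2020-10-23 through 2020-10-25 overlaps/touches 2020-10-12 through 2020-10-30 → extend to 2020-10-12 through 2020-10-30.
2020-11-05 through 2020-11-14 is disjoint → start new block.
2020-11-06 through 2020-11-13 overlaps/touches 2020-11-05 through 2020-11-14 → extend to 2020-11-05 through 2020-11-14.
2020-11-07 through 2020-11-12 overlaps/touches 2020-11-05 through 2020-11-14 → extend to 2020-11-05 through 2020-11-14.
2020-11-08 through 2020-11-11 overlaps/touches 2020-11-05 through 2020-11-14 → extend to 2020-11-05 through 2020-11-14.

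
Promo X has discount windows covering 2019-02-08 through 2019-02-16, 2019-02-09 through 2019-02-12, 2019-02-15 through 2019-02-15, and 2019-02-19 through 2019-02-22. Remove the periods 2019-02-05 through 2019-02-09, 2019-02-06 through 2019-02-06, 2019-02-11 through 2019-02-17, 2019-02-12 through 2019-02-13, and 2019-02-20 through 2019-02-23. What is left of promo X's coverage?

2019-02-10 through 2019-02-10, 2019-02-19 through 2019-02-19

Merge the first list: 2019-02-08 through 2019-02-16, 2019-02-19 through 2019-02-22.
Merge the second list: 2019-02-05 through 2019-02-09, 2019-02-11 through 2019-02-17, 2019-02-20 through 2019-02-23.
2019-02-08 through 2019-02-16 \ B = 2019-02-10 through 2019-02-10.
2019-02-19 through 2019-02-22 \ B = 2019-02-19 through 2019-02-19.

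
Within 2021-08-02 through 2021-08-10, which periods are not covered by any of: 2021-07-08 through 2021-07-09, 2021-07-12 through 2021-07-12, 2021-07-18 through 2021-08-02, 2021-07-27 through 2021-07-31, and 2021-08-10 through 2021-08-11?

Covered (merged): 2021-07-08 through 2021-07-09, 2021-07-12 through 2021-07-12, 2021-07-18 through 2021-08-02, 2021-08-10 through 2021-08-11.
Complement within 2021-08-02 through 2021-08-10: 2021-08-03 through 2021-08-09.

2021-08-03 through 2021-08-09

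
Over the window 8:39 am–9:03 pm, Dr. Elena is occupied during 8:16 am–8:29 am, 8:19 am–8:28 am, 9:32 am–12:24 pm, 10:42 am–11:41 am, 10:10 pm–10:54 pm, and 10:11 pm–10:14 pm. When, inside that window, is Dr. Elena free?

8:39 am–9:32 am, 12:24 pm–9:03 pm

After merging, the occupied span is 8:16 am–8:29 am, 9:32 am–12:24 pm, 10:10 pm–10:54 pm.
Gaps within 8:39 am–9:03 pm: 8:39 am–9:32 am, 12:24 pm–9:03 pm.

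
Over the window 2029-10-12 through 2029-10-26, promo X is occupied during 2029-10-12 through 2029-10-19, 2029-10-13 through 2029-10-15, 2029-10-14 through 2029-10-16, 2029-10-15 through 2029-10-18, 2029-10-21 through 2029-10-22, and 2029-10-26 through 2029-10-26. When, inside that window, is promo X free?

The merged coverage is 2029-10-12 through 2029-10-19, 2029-10-21 through 2029-10-22, 2029-10-26 through 2029-10-26.
Complement within 2029-10-12 through 2029-10-26: 2029-10-20 through 2029-10-20, 2029-10-23 through 2029-10-25.

2029-10-20 through 2029-10-20, 2029-10-23 through 2029-10-25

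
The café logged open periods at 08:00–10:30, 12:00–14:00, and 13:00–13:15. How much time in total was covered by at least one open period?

Merged: 08:00–10:30, 12:00–14:00.
Lengths: 2 h 30 min + 2 h = 4 h 30 min.

4 h 30 min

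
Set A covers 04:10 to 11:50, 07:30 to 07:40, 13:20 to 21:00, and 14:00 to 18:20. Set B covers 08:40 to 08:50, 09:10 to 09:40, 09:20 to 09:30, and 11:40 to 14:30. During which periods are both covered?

First set merges to 04:10–11:50, 13:20–21:00.
Second set merges to 08:40–08:50, 09:10–09:40, 11:40–14:30.
04:10–11:50 ∩ B → 08:40–08:50, 09:10–09:40, 11:40–11:50.
13:20–21:00 ∩ B → 13:20–14:30.

08:40–08:50, 09:10–09:40, 11:40–11:50, 13:20–14:30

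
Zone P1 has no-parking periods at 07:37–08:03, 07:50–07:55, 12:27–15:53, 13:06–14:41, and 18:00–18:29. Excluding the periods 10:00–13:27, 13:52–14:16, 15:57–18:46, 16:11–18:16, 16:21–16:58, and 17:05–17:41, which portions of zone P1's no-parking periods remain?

A, merged: 07:37–08:03, 12:27–15:53, 18:00–18:29.
B, merged: 10:00–13:27, 13:52–14:16, 15:57–18:46.
07:37–08:03: nothing removed.
12:27–15:53 \ B = 13:27–13:52, 14:16–15:53.
18:00–18:29: entirely removed.

07:37–08:03, 13:27–13:52, 14:16–15:53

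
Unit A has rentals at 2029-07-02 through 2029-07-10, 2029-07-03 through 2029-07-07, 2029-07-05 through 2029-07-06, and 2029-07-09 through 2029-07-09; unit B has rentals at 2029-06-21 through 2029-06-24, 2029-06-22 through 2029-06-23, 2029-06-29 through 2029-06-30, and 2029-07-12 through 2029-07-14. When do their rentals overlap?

none

Merge the first list: 2029-07-02 through 2029-07-10.
Merge the second list: 2029-06-21 through 2029-06-24, 2029-06-29 through 2029-06-30, 2029-07-12 through 2029-07-14.
2029-07-02 through 2029-07-10 meets no B interval.
No overlap.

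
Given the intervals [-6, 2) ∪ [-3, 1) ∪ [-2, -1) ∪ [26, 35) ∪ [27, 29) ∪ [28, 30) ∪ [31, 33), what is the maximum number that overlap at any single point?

Sweep endpoints in order; track running count of active intervals.
Peak of 3 reached at -2.

3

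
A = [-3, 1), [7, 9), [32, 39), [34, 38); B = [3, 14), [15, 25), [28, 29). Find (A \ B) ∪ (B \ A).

[-3, 1) ∪ [3, 7) ∪ [9, 14) ∪ [15, 25) ∪ [28, 29) ∪ [32, 39)

First set merges to [-3, 1), [7, 9), [32, 39).
A \ B = [-3, 1), [32, 39).
B \ A = [3, 7), [9, 14), [15, 25), [28, 29).
Union of the two gives the symmetric difference.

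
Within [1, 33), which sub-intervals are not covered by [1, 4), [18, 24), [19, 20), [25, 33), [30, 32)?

The merged coverage is [1, 4), [18, 24), [25, 33).
Gaps within [1, 33): [4, 18), [24, 25).

[4, 18) ∪ [24, 25)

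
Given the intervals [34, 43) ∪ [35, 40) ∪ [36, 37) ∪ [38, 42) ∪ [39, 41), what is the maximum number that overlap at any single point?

Walk the sorted start/end points keeping a running depth.
The depth first hits 4 at 39.

4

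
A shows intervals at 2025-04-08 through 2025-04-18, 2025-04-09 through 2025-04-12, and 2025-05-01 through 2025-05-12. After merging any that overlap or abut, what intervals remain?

2025-04-08 through 2025-04-18, 2025-05-01 through 2025-05-12

2025-04-09 through 2025-04-12 overlaps/touches 2025-04-08 through 2025-04-18 → extend to 2025-04-08 through 2025-04-18.
2025-05-01 through 2025-05-12 is disjoint → start new block.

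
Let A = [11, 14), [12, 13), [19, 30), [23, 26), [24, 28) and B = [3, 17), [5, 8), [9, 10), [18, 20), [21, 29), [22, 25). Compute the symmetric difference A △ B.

First set merges to [11, 14), [19, 30).
Second set merges to [3, 17), [18, 20), [21, 29).
A but not B: [20, 21), [29, 30).
B but not A: [3, 11), [14, 17), [18, 19).
Combining gives A △ B.

[3, 11) ∪ [14, 17) ∪ [18, 19) ∪ [20, 21) ∪ [29, 30)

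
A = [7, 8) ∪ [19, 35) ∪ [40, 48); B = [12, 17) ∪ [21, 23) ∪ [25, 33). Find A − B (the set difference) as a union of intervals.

[7, 8) ∪ [19, 21) ∪ [23, 25) ∪ [33, 35) ∪ [40, 48)

[7, 8): no B overlap → unchanged.
[19, 35) minus B → [19, 21), [23, 25), [33, 35).
[40, 48): no B overlap → unchanged.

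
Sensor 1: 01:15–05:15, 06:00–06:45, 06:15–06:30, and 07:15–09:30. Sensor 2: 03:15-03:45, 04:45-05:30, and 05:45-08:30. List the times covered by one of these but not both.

01:15-03:15, 03:45-04:45, 05:15-05:30, 05:45-06:00, 06:45-07:15, 08:30-09:30

A, merged: 01:15-05:15, 06:00-06:45, 07:15-09:30.
Only in the first: 01:15-03:15, 03:45-04:45, 08:30-09:30.
Only in the second: 05:15-05:30, 05:45-06:00, 06:45-07:15.
Together these are the periods covered by exactly one.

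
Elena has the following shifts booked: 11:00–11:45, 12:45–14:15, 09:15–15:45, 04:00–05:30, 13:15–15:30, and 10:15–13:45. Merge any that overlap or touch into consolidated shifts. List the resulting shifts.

Sort by start: 04:00-05:30, 09:15-15:45, 10:15-13:45, 11:00-11:45, 12:45-14:15, 13:15-15:30.
09:15-15:45 is disjoint → start new block.
10:15-13:45 overlaps/touches 09:15-15:45 → extend to 09:15-15:45.
11:00-11:45 overlaps/touches 09:15-15:45 → extend to 09:15-15:45.
12:45-14:15 overlaps/touches 09:15-15:45 → extend to 09:15-15:45.
13:15-15:30 overlaps/touches 09:15-15:45 → extend to 09:15-15:45.

04:00-05:30, 09:15-15:45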